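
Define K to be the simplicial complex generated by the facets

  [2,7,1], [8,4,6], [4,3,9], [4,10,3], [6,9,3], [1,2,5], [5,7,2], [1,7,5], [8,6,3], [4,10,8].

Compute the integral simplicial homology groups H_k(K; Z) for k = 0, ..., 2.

Order the vertices as 1 < 2 < 3 < 4 < 5 < 6 < 7 < 8 < 9 < 10. Listing each simplex with vertices in this order, K has dimension 2 with simplices:

  0-simplices (10): [1], [2], [3], [4], [5], [6], [7], [8], [9], [10]
  1-simplices (18): [1,2], [1,5], [1,7], [2,5], [2,7], [3,4], [3,6], [3,8], [3,9], [3,10], [4,6], [4,8], [4,9], [4,10], [5,7], [6,8], [6,9], [8,10]
  2-simplices (10): [1,2,5], [1,2,7], [1,5,7], [2,5,7], [3,4,9], [3,4,10], [3,6,8], [3,6,9], [4,6,8], [4,8,10]

giving chain groups C_0 ≅ Z^10, C_1 ≅ Z^18, C_2 ≅ Z^10.

The boundary map ∂_1: C_1 → C_0 is given by ∂[p,q] = [q] − [p]. For instance
  ∂[6,8] = [8] − [6].
The resulting 10×18 matrix has rank 8, and its Smith normal form has invariant factors (1,1,1,1,1,1,1,1).

The boundary map ∂_2: C_2 → C_1 sends each 2-simplex [p,q,r] to [q,r] − [p,r] + [p,q]. For instance
  ∂[4,8,10] = [8,10] − [4,10] + [4,8],
  ∂[3,4,10] = [4,10] − [3,10] + [3,4].
This gives a 18×10 integer matrix of rank 9; reducing to Smith normal form yields diagonal entries (1,1,1,1,1,1,1,1,1).

Now H_k = ker ∂_k / im ∂_{k+1}, so:

  H_0: rank C_0 − rank ∂_1 = 10 − 8 = 2, and the invariant factors of ∂_1 are all 1, so H_0 = Z^2.
  H_1: rank ker ∂_1 − rank ∂_2 = (18 − 8) − 9 = 1, and the invariant factors of ∂_2 are all 1, so H_1 = Z.
  H_2: rank ker ∂_2 − rank ∂_3 = (10 − 9) − 0 = 1, and there is no ∂_3, so H_2 = Z.

H_0 = Z^2,  H_1 = Z,  H_2 = Z.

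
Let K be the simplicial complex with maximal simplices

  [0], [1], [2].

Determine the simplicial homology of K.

H_0 = Z^3.

Take the total order 0 < 1 < 2 on the vertex set. Then K (dimension 0) consists of the simplices:

  0-simplices (3): [0], [1], [2]

so the chain groups are C_0 ≅ Z^3.

Now H_k = ker ∂_k / im ∂_{k+1}, so:

  H_0: rank C_0 − rank ∂_1 = 3 − 0 = 3, and there is no ∂_1, so H_0 = Z^3.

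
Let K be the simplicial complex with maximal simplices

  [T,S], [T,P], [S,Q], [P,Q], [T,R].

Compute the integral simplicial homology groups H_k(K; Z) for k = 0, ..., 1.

Take the total order P < Q < R < S < T on the vertex set. Then K (dimension 1) consists of the simplices:

  0-simplices (5): P, Q, R, S, T
  1-simplices (5): PQ, PT, QS, RT, ST

so the chain groups are C_0 ≅ Z^5, C_1 ≅ Z^5.

Boundary ∂_1: C_1 → C_0 maps an edge to its endpoints' difference, ∂[p,q] = q − p. For instance
  ∂PT = T − P.
This gives a 5×5 integer matrix of rank 4; reducing to Smith normal form yields diagonal entries (1,1,1,1).

Now H_k = ker ∂_k / im ∂_{k+1}, so:

  H_0: rank C_0 − rank ∂_1 = 5 − 4 = 1, and the invariant factors of ∂_1 are all 1, so H_0 = Z.
  H_1: rank ker ∂_1 − rank ∂_2 = (5 − 4) − 0 = 1, and there is no ∂_2, so H_1 = Z.

H_0 = Z,  H_1 = Z.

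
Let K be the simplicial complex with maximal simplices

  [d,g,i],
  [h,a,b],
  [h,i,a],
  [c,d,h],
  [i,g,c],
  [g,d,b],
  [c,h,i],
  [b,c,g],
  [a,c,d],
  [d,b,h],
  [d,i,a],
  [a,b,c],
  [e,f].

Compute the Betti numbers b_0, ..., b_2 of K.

Fix the vertex order a < b < c < d < e < f < g < h < i and write every simplex with vertices in increasing order. Then dim K = 2 and the simplices of K are:

  0-simplices (9): a, b, c, d, e, f, g, h, i
  1-simplices (19): ab, ac, ad, ah, ai, bc, bd, bg, bh, cd, cg, ch, ci, dg, dh, di, ef, gi, hi
  2-simplices (12): abc, abh, acd, adi, ahi, bcg, bdg, bdh, cdh, cgi, chi, dgi

giving chain groups C_0 ≅ Z^9, C_1 ≅ Z^19, C_2 ≅ Z^12.

The boundary map ∂_1: C_1 → C_0 sends each edge [p,q] (with p < q) to q − p.
The resulting 9×19 matrix has rank 7, and its Smith normal form has invariant factors (1,1,1,1,1,1,1).

Boundary ∂_2: C_2 → C_1 maps a triangle to the signed sum of its edges. For instance
  ∂bcg = cg − bg + bc,
  ∂ahi = hi − ai + ah.
As a 19×12 matrix over Z this has rank 12, with invariant factors (1,1,1,1,1,1,1,1,1,1,1,2).

From H_k ≅ ker(∂_k) / im(∂_{k+1}) we obtain:

  H_0: rank C_0 − rank ∂_1 = 9 − 7 = 2, and the invariant factors of ∂_1 are all 1, so H_0 = Z^2.
  H_1: rank ker ∂_1 − rank ∂_2 = (19 − 7) − 12 = 0, and ∂_2 has invariant factor 2 > 1, so H_1 = Z/2Z.
  H_2: rank ker ∂_2 − rank ∂_3 = (12 − 12) − 0 = 0, and there is no ∂_3, so H_2 = 0.

As a check, the Euler characteristic is 9 − 19 + 12 = 2, which agrees with 2 − 0 + 0 = 2.

Hence the Betti numbers are b_0 = 2, b_1 = 0, b_2 = 0.

b_0 = 2, b_1 = 0, b_2 = 0.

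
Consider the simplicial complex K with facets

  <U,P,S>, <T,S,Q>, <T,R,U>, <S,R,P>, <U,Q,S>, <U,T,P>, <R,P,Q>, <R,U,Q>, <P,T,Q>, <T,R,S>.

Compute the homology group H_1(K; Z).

H_1 = Z/2.

Take the total order P < Q < R < S < T < U on the vertex set. Then K (dimension 2) consists of the simplices:

  0-simplices (6): P, Q, R, S, T, U
  1-simplices (15): PQ, PR, PS, PT, PU, QR, QS, QT, QU, RS, RT, RU, ST, SU, TU
  2-simplices (10): PQR, PQT, PRS, PSU, PTU, QRU, QST, QSU, RST, RTU

Hence C_0 ≅ Z^6, C_1 ≅ Z^15, C_2 ≅ Z^10.

Boundary ∂_1: C_1 → C_0 is given by ∂[p,q] = [q] − [p]. For instance
  ∂ST = T − S.
As a 6×15 matrix over Z this has rank 5, with invariant factors (1,1,1,1,1).

∂_2: C_2 → C_1 maps a triangle to the signed sum of its edges. For instance
  ∂PQT = QT − PT + PQ,
  ∂RST = ST − RT + RS.
The 15×10 boundary matrix has rank 10 and Smith normal form diag(1,1,1,1,1,1,1,1,1,2).

Computing H_k = (kernel of ∂_k) / (image of ∂_{k+1}):

  H_1: rank ker ∂_1 − rank ∂_2 = (15 − 5) − 10 = 0, and ∂_2 has invariant factor 2 > 1, so H_1 = Z/2.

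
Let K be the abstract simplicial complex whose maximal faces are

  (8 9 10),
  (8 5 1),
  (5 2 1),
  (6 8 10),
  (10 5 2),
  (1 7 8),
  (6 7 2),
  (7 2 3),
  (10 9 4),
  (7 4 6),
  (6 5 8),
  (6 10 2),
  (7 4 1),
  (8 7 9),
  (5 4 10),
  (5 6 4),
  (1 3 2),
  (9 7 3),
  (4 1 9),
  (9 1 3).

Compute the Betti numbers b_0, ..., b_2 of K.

b_0 = 1, b_1 = 1, b_2 = 0.

Fix the vertex order 1 < 2 < 3 < 4 < 5 < 6 < 7 < 8 < 9 < 10 and write every simplex with vertices in increasing order. Then dim K = 2 and the simplices of K are:

  0-simplices (10): [1], [2], [3], [4], [5], [6], [7], [8], [9], [10]
  1-simplices (30): (30 of them)
  2-simplices (20): (20 of them)

so the chain groups are C_0 ≅ Z^10, C_1 ≅ Z^30, C_2 ≅ Z^20.

The boundary map ∂_1: C_1 → C_0 maps an edge to its endpoints' difference, ∂[p,q] = q − p. For instance
  ∂[6,10] = [10] − [6].
This gives a 10×30 integer matrix of rank 9; reducing to Smith normal form yields diagonal entries (1,1,1,1,1,1,1,1,1).

Boundary ∂_2: C_2 → C_1 maps a triangle to the signed sum of its edges. For instance
  ∂[6,8,10] = [8,10] − [6,10] + [6,8],
  ∂[1,3,9] = [3,9] − [1,9] + [1,3].
The 30×20 boundary matrix has rank 20 and Smith normal form diag(1,1,1,1,1,1,1,1,1,1,1,1,1,1,1,1,1,1,1,2).

Now H_k = ker ∂_k / im ∂_{k+1}, so:

  H_0: rank C_0 − rank ∂_1 = 10 − 9 = 1, and the invariant factors of ∂_1 are all 1, so H_0 ≅ Z.
  H_1: rank ker ∂_1 − rank ∂_2 = (30 − 9) − 20 = 1, and ∂_2 has invariant factor 2 > 1, so H_1 ≅ Z ⊕ Z/2.
  H_2: rank ker ∂_2 − rank ∂_3 = (20 − 20) − 0 = 0, and there is no ∂_3, so H_2 ≅ 0.

As a check, the Euler characteristic is 10 − 30 + 20 = 0, which agrees with 1 − 1 + 0 = 0.

Hence the Betti numbers are b_0 = 1, b_1 = 1, b_2 = 0.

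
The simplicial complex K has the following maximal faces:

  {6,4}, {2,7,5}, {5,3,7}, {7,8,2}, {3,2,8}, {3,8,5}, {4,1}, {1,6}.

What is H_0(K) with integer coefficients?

H_0 ≅ Z^2.

Take the total order 1 < 2 < 3 < 4 < 5 < 6 < 7 < 8 on the vertex set. Then K (dimension 2) consists of the simplices:

  0-simplices (8): [1], [2], [3], [4], [5], [6], [7], [8]
  1-simplices (13): [1,4], [1,6], [2,3], [2,5], [2,7], [2,8], [3,5], [3,7], [3,8], [4,6], [5,7], [5,8], [7,8]
  2-simplices (5): [2,3,8], [2,5,7], [2,7,8], [3,5,7], [3,5,8]

Hence C_0 ≅ Z^8, C_1 ≅ Z^13, C_2 ≅ Z^5.

∂_1: C_1 → C_0 is given by ∂[p,q] = [q] − [p]. For instance
  ∂[1,6] = [6] − [1].
As a 8×13 matrix over Z this has rank 6, with invariant factors (1,1,1,1,1,1).

∂_2: C_2 → C_1 maps a triangle to the signed sum of its edges. For instance
  ∂[2,7,8] = [7,8] − [2,8] + [2,7],
  ∂[3,5,7] = [5,7] − [3,7] + [3,5].
The 13×5 boundary matrix has rank 5 and Smith normal form diag(1,1,1,1,1).

From H_k ≅ ker(∂_k) / im(∂_{k+1}) we obtain:

  H_0: rank C_0 − rank ∂_1 = 8 − 6 = 2, and the invariant factors of ∂_1 are all 1, so H_0 = Z^2.

(K is a triangulation of the disjoint union of the circle S^1 and the Möbius band.)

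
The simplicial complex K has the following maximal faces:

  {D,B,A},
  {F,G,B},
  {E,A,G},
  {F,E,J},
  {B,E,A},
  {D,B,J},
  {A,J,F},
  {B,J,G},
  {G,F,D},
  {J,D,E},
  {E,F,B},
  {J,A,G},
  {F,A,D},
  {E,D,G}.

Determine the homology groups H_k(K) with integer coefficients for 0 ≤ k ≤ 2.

Order the vertices as A < B < D < E < F < G < J. Listing each simplex with vertices in this order, K has dimension 2 with simplices:

  0-simplices (7): A, B, D, E, F, G, J
  1-simplices (21): AB, AD, AE, AF, AG, AJ, BD, BE, BF, BG, BJ, DE, DF, DG, DJ, EF, EG, EJ, FG, FJ, GJ
  2-simplices (14): ABD, ABE, ADF, AEG, AFJ, AGJ, BDJ, BEF, BFG, BGJ, DEG, DEJ, DFG, EFJ

Hence C_0 ≅ Z^7, C_1 ≅ Z^21, C_2 ≅ Z^14.

The boundary map ∂_1: C_1 → C_0 maps an edge to its endpoints' difference, ∂[p,q] = q − p. For instance
  ∂FJ = J − F.
The 7×21 boundary matrix has rank 6 and Smith normal form diag(1,1,1,1,1,1).

Boundary ∂_2: C_2 → C_1 maps a triangle to the signed sum of its edges. For instance
  ∂DEJ = EJ − DJ + DE,
  ∂ADF = DF − AF + AD.
This gives a 21×14 integer matrix of rank 13; reducing to Smith normal form yields diagonal entries (1,1,1,1,1,1,1,1,1,1,1,1,1).

Reading off H_k = ker ∂_k / im ∂_{k+1}:

  H_0: rank C_0 − rank ∂_1 = 7 − 6 = 1, and the invariant factors of ∂_1 are all 1, so H_0 = Z.
  H_1: rank ker ∂_1 − rank ∂_2 = (21 − 6) − 13 = 2, and the invariant factors of ∂_2 are all 1, so H_1 = Z^2.
  H_2: rank ker ∂_2 − rank ∂_3 = (14 − 13) − 0 = 1, and there is no ∂_3, so H_2 = Z.

(K is a triangulation of the torus T^2.)

H_0 = Z,  H_1 = Z^2,  H_2 = Z.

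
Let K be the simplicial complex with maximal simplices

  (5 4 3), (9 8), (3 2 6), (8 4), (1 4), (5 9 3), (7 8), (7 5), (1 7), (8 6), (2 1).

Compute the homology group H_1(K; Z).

We work with the vertex ordering 1 < 2 < 3 < 4 < 5 < 6 < 7 < 8 < 9. The simplices of K, each written with vertices in increasing order, are:

  0-simplices (9): [1], [2], [3], [4], [5], [6], [7], [8], [9]
  1-simplices (16): [1,2], [1,4], [1,7], [2,3], [2,6], [3,4], [3,5], [3,6], [3,9], [4,5], [4,8], [5,7], [5,9], [6,8], [7,8], [8,9]
  2-simplices (3): [2,3,6], [3,4,5], [3,5,9]

so the chain groups are C_0 ≅ Z^9, C_1 ≅ Z^16, C_2 ≅ Z^3.

The boundary map ∂_1: C_1 → C_0 is given by ∂[p,q] = [q] − [p]. For instance
  ∂[6,8] = [8] − [6].
As a 9×16 matrix over Z this has rank 8, with invariant factors (1,1,1,1,1,1,1,1).

Boundary ∂_2: C_2 → C_1 maps a triangle to the signed sum of its edges. For instance
  ∂[3,4,5] = [4,5] − [3,5] + [3,4],
  ∂[2,3,6] = [3,6] − [2,6] + [2,3].
The 16×3 boundary matrix has rank 3 and Smith normal form diag(1,1,1).

Now H_k = ker ∂_k / im ∂_{k+1}, so:

  H_1: rank ker ∂_1 − rank ∂_2 = (16 − 8) − 3 = 5, and the invariant factors of ∂_2 are all 1, so H_1 = Z^5.

H_1 = Z^5.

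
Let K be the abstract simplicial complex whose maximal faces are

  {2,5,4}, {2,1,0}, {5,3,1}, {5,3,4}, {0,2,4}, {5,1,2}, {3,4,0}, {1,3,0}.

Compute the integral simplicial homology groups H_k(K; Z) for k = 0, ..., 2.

H_0 = Z,  H_1 = 0,  H_2 = Z.

Order the vertices as 0 < 1 < 2 < 3 < 4 < 5. Listing each simplex with vertices in this order, K has dimension 2 with simplices:

  0-simplices (6): [0], [1], [2], [3], [4], [5]
  1-simplices (12): [0,1], [0,2], [0,3], [0,4], [1,2], [1,3], [1,5], [2,4], [2,5], [3,4], [3,5], [4,5]
  2-simplices (8): [0,1,2], [0,1,3], [0,2,4], [0,3,4], [1,2,5], [1,3,5], [2,4,5], [3,4,5]

so the chain groups are C_0 ≅ Z^6, C_1 ≅ Z^12, C_2 ≅ Z^8.

∂_1: C_1 → C_0 is given by ∂[p,q] = [q] − [p]. For instance
  ∂[1,5] = [5] − [1].
This gives a 6×12 integer matrix of rank 5; reducing to Smith normal form yields diagonal entries (1,1,1,1,1).

The boundary map ∂_2: C_2 → C_1 acts by ∂[p,q,r] = [q,r] − [p,r] + [p,q]. For instance
  ∂[0,3,4] = [3,4] − [0,4] + [0,3],
  ∂[3,4,5] = [4,5] − [3,5] + [3,4].
The 12×8 boundary matrix has rank 7 and Smith normal form diag(1,1,1,1,1,1,1).

Reading off H_k = ker ∂_k / im ∂_{k+1}:

  H_0: rank C_0 − rank ∂_1 = 6 − 5 = 1, and the invariant factors of ∂_1 are all 1, so H_0 ≅ Z.
  H_1: rank ker ∂_1 − rank ∂_2 = (12 − 5) − 7 = 0, and the invariant factors of ∂_2 are all 1, so H_1 ≅ 0.
  H_2: rank ker ∂_2 − rank ∂_3 = (8 − 7) − 0 = 1, and there is no ∂_3, so H_2 ≅ Z.

(K is a triangulation of the 2-sphere S^2.)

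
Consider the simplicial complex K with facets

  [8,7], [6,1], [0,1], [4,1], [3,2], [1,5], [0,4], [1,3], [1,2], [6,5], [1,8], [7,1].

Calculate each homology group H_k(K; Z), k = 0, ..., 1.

H_0 ≅ Z,  H_1 ≅ Z^4.

Order the vertices as 0 < 1 < 2 < 3 < 4 < 5 < 6 < 7 < 8. Listing each simplex with vertices in this order, K has dimension 1 with simplices:

  0-simplices (9): [0], [1], [2], [3], [4], [5], [6], [7], [8]
  1-simplices (12): [0,1], [0,4], [1,2], [1,3], [1,4], [1,5], [1,6], [1,7], [1,8], [2,3], [5,6], [7,8]

Hence C_0 ≅ Z^9, C_1 ≅ Z^12.

Boundary ∂_1: C_1 → C_0 is given by ∂[p,q] = [q] − [p].
The resulting 9×12 matrix has rank 8, and its Smith normal form has invariant factors (1,1,1,1,1,1,1,1).

From H_k ≅ ker(∂_k) / im(∂_{k+1}) we obtain:

  H_0: rank C_0 − rank ∂_1 = 9 − 8 = 1, and the invariant factors of ∂_1 are all 1, so H_0 = Z.
  H_1: rank ker ∂_1 − rank ∂_2 = (12 − 8) − 0 = 4, and there is no ∂_2, so H_1 = Z^4.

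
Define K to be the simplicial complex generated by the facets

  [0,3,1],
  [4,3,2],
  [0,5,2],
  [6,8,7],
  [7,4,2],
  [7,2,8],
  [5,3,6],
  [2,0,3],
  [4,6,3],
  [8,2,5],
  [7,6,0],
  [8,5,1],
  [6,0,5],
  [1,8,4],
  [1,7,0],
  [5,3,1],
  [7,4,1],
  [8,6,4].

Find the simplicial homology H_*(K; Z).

K has 9 vertices, 27 edges, 18 triangles.
rank ∂_0 = 0, rank ∂_1 = 8 ⇒ b_0 = 9 − 0 − 8 = 1; all invariant factors of ∂_1 are 1 so no torsion. So H_0 = Z.
rank ∂_1 = 8, rank ∂_2 = 18 ⇒ b_1 = 27 − 8 − 18 = 1; ∂_2 has invariant factor(s) [2] giving torsion. So H_1 = Z ⊕ Z/2.
rank ∂_2 = 18, rank ∂_3 = 0 ⇒ b_2 = 18 − 18 − 0 = 0. So H_2 = 0.

H_0 ≅ Z,  H_1 ≅ Z ⊕ Z/2,  H_2 = 0.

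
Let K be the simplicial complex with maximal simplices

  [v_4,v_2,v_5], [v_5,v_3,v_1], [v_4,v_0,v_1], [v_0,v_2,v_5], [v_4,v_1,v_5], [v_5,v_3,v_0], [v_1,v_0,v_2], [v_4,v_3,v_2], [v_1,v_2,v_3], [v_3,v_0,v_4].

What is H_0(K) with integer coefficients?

H_0 ≅ Z.

We work with the vertex ordering v_0 < v_1 < v_2 < v_3 < v_4 < v_5. The simplices of K, each written with vertices in increasing order, are:

  0-simplices (6): [v_0], [v_1], [v_2], [v_3], [v_4], [v_5]
  1-simplices (15): (15 of them)
  2-simplices (10): [v_0,v_1,v_2], [v_0,v_1,v_4], [v_0,v_2,v_5], [v_0,v_3,v_4], [v_0,v_3,v_5], [v_1,v_2,v_3], [v_1,v_3,v_5], [v_1,v_4,v_5], [v_2,v_3,v_4], [v_2,v_4,v_5]

giving chain groups C_0 ≅ Z^6, C_1 ≅ Z^15, C_2 ≅ Z^10.

The boundary map ∂_1: C_1 → C_0 sends each edge [p,q] (with p < q) to q − p.
This gives a 6×15 integer matrix of rank 5; reducing to Smith normal form yields diagonal entries (1,1,1,1,1).

∂_2: C_2 → C_1 sends each 2-simplex [p,q,r] to [q,r] − [p,r] + [p,q]. For instance
  ∂[v_0,v_1,v_4] = [v_1,v_4] − [v_0,v_4] + [v_0,v_1],
  ∂[v_0,v_3,v_5] = [v_3,v_5] − [v_0,v_5] + [v_0,v_3].
This gives a 15×10 integer matrix of rank 10; reducing to Smith normal form yields diagonal entries (1,1,1,1,1,1,1,1,1,2).

Reading off H_k = ker ∂_k / im ∂_{k+1}:

  H_0: rank C_0 − rank ∂_1 = 6 − 5 = 1, and the invariant factors of ∂_1 are all 1, so H_0 = Z.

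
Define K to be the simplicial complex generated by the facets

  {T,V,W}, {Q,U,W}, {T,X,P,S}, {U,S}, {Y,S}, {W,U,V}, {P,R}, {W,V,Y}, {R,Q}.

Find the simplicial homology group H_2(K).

H_2 = 0.

Fix the vertex order P < Q < R < S < T < U < V < W < X < Y and write every simplex with vertices in increasing order. Then dim K = 3 and the simplices of K are:

  0-simplices (10): P, Q, R, S, T, U, V, W, X, Y
  1-simplices (19): PR, PS, PT, PX, QR, QU, QW, ST, SU, SX, SY, TV, TW, TX, UV, UW, VW, VY, WY
  2-simplices (8): PST, PSX, PTX, QUW, STX, TVW, UVW, VWY
  3-simplices (1): PSTX

so the chain groups are C_0 ≅ Z^10, C_1 ≅ Z^19, C_2 ≅ Z^8, C_3 ≅ Z^1.

Boundary ∂_1: C_1 → C_0 maps an edge to its endpoints' difference, ∂[p,q] = q − p. For instance
  ∂WY = Y − W.
The 10×19 boundary matrix has rank 9 and Smith normal form diag(1,1,1,1,1,1,1,1,1).

The boundary map ∂_2: C_2 → C_1 sends each 2-simplex [p,q,r] to [q,r] − [p,r] + [p,q]. For instance
  ∂VWY = WY − VY + VW,
  ∂QUW = UW − QW + QU.
The 19×8 boundary matrix has rank 7 and Smith normal form diag(1,1,1,1,1,1,1).

The boundary map ∂_3: C_3 → C_2 sends each 3-simplex σ to the alternating sum Σ_i (−1)^i (σ with its i-th vertex removed). For instance
  ∂PSTX = STX − PTX + PSX − PST.
As a 8×1 matrix over Z this has rank 1, with invariant factors (1).

From H_k ≅ ker(∂_k) / im(∂_{k+1}) we obtain:

  H_2: rank ker ∂_2 − rank ∂_3 = (8 − 7) − 1 = 0, and the invariant factors of ∂_3 are all 1, so H_2 ≅ 0.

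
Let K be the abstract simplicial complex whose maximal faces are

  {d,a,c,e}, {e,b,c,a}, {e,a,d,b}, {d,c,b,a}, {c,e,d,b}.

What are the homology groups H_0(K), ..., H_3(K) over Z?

Take the total order a < b < c < d < e on the vertex set. Then K (dimension 3) consists of the simplices:

  0-simplices (5): a, b, c, d, e
  1-simplices (10): ab, ac, ad, ae, bc, bd, be, cd, ce, de
  2-simplices (10): abc, abd, abe, acd, ace, ade, bcd, bce, bde, cde
  3-simplices (5): abcd, abce, abde, acde, bcde

giving chain groups C_0 ≅ Z^5, C_1 ≅ Z^10, C_2 ≅ Z^10, C_3 ≅ Z^5.

Boundary ∂_1: C_1 → C_0 is given by ∂[p,q] = [q] − [p]. For instance
  ∂ab = b − a.
As a 5×10 matrix over Z this has rank 4, with invariant factors (1,1,1,1).

∂_2: C_2 → C_1 maps a triangle to the signed sum of its edges. For instance
  ∂abd = bd − ad + ab,
  ∂acd = cd − ad + ac.
The 10×10 boundary matrix has rank 6 and Smith normal form diag(1,1,1,1,1,1).

Boundary ∂_3: C_3 → C_2 sends each 3-simplex σ to the alternating sum Σ_i (−1)^i (σ with its i-th vertex removed). For instance
  ∂abcd = bcd − acd + abd − abc,
  ∂bcde = cde − bde + bce − bcd.
The 10×5 boundary matrix has rank 4 and Smith normal form diag(1,1,1,1).

Now H_k = ker ∂_k / im ∂_{k+1}, so:

  H_0: rank C_0 − rank ∂_1 = 5 − 4 = 1, and the invariant factors of ∂_1 are all 1, so H_0 = Z.
  H_1: rank ker ∂_1 − rank ∂_2 = (10 − 4) − 6 = 0, and the invariant factors of ∂_2 are all 1, so H_1 = 0.
  H_2: rank ker ∂_2 − rank ∂_3 = (10 − 6) − 4 = 0, and the invariant factors of ∂_3 are all 1, so H_2 = 0.
  H_3: rank ker ∂_3 − rank ∂_4 = (5 − 4) − 0 = 1, and there is no ∂_4, so H_3 = Z.

H_0 ≅ Z,  H_1 = 0,  H_2 = 0,  H_3 ≅ Z.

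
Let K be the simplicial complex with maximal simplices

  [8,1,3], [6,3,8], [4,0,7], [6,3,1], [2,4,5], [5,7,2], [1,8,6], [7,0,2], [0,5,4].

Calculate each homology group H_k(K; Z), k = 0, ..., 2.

Fix the vertex order 0 < 1 < 2 < 3 < 4 < 5 < 6 < 7 < 8 and write every simplex with vertices in increasing order. Then dim K = 2 and the simplices of K are:

  0-simplices (9): [0], [1], [2], [3], [4], [5], [6], [7], [8]
  1-simplices (16): [0,2], [0,4], [0,5], [0,7], [1,3], [1,6], [1,8], [2,4], [2,5], [2,7], [3,6], [3,8], [4,5], [4,7], [5,7], [6,8]
  2-simplices (9): [0,2,7], [0,4,5], [0,4,7], [1,3,6], [1,3,8], [1,6,8], [2,4,5], [2,5,7], [3,6,8]

giving chain groups C_0 ≅ Z^9, C_1 ≅ Z^16, C_2 ≅ Z^9.

Boundary ∂_1: C_1 → C_0 maps an edge to its endpoints' difference, ∂[p,q] = q − p. For instance
  ∂[4,5] = [5] − [4].
The 9×16 boundary matrix has rank 7 and Smith normal form diag(1,1,1,1,1,1,1).

The boundary map ∂_2: C_2 → C_1 sends each 2-simplex [p,q,r] to [q,r] − [p,r] + [p,q]. For instance
  ∂[2,4,5] = [4,5] − [2,5] + [2,4],
  ∂[2,5,7] = [5,7] − [2,7] + [2,5].
This gives a 16×9 integer matrix of rank 8; reducing to Smith normal form yields diagonal entries (1,1,1,1,1,1,1,1).

From H_k ≅ ker(∂_k) / im(∂_{k+1}) we obtain:

  H_0: rank C_0 − rank ∂_1 = 9 − 7 = 2, and the invariant factors of ∂_1 are all 1, so H_0 = Z^2.
  H_1: rank ker ∂_1 − rank ∂_2 = (16 − 7) − 8 = 1, and the invariant factors of ∂_2 are all 1, so H_1 = Z.
  H_2: rank ker ∂_2 − rank ∂_3 = (9 − 8) − 0 = 1, and there is no ∂_3, so H_2 = Z.

H_0 = Z^2,  H_1 = Z,  H_2 = Z.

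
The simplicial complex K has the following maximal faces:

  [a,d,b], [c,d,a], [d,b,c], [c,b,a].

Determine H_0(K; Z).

K has 4 vertices, 6 edges, 4 triangles.
rank ∂_0 = 0, rank ∂_1 = 3 ⇒ b_0 = 4 − 0 − 3 = 1; all invariant factors of ∂_1 are 1 so no torsion. So H_0 ≅ Z.

H_0 ≅ Z.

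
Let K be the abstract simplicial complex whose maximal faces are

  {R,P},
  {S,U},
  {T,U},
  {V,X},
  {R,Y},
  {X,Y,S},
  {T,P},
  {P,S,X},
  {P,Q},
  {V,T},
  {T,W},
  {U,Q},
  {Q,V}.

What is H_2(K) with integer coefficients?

H_2 = 0.

K has 10 vertices, 16 edges, 2 triangles.
rank ∂_2 = 2, rank ∂_3 = 0 ⇒ b_2 = 2 − 2 − 0 = 0. So H_2 ≅ 0.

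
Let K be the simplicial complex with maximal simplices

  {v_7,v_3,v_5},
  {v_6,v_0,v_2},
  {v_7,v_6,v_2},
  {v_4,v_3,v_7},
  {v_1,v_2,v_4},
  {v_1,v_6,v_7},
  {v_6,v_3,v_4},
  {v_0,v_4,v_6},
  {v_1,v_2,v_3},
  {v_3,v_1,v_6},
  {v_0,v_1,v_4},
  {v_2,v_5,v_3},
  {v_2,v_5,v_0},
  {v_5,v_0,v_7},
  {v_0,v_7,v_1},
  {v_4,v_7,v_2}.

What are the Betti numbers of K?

b_0 = 1, b_1 = 2, b_2 = 1.

Fix the vertex order v_0 < v_1 < v_2 < v_3 < v_4 < v_5 < v_6 < v_7 and write every simplex with vertices in increasing order. Then dim K = 2 and the simplices of K are:

  0-simplices (8): [v_0], [v_1], [v_2], [v_3], [v_4], [v_5], [v_6], [v_7]
  1-simplices (24): (24 of them)
  2-simplices (16): (16 of them)

giving chain groups C_0 ≅ Z^8, C_1 ≅ Z^24, C_2 ≅ Z^16.

∂_1: C_1 → C_0 sends each edge [p,q] (with p < q) to q − p.
As a 8×24 matrix over Z this has rank 7, with invariant factors (1,1,1,1,1,1,1).

Boundary ∂_2: C_2 → C_1 acts by ∂[p,q,r] = [q,r] − [p,r] + [p,q]. For instance
  ∂[v_2,v_6,v_7] = [v_6,v_7] − [v_2,v_7] + [v_2,v_6],
  ∂[v_0,v_5,v_7] = [v_5,v_7] − [v_0,v_7] + [v_0,v_5].
The resulting 24×16 matrix has rank 15, and its Smith normal form has invariant factors (1,1,1,1,1,1,1,1,1,1,1,1,1,1,1).

Now H_k = ker ∂_k / im ∂_{k+1}, so:

  H_0: rank C_0 − rank ∂_1 = 8 − 7 = 1, and the invariant factors of ∂_1 are all 1, so H_0 = Z.
  H_1: rank ker ∂_1 − rank ∂_2 = (24 − 7) − 15 = 2, and the invariant factors of ∂_2 are all 1, so H_1 = Z^2.
  H_2: rank ker ∂_2 − rank ∂_3 = (16 − 15) − 0 = 1, and there is no ∂_3, so H_2 = Z.

As a check, the Euler characteristic is 8 − 24 + 16 = 0, which agrees with 1 − 2 + 1 = 0.

Hence the Betti numbers are b_0 = 1, b_1 = 2, b_2 = 1.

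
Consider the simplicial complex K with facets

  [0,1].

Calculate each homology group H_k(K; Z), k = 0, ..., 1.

H_0 = Z,  H_1 = 0.

Order the vertices as 0 < 1. Listing each simplex with vertices in this order, K has dimension 1 with simplices:

  0-simplices (2): [0], [1]
  1-simplices (1): [0,1]

giving chain groups C_0 ≅ Z^2, C_1 ≅ Z^1.

Boundary ∂_1: C_1 → C_0 is given by ∂[p,q] = [q] − [p].
The resulting 2×1 matrix has rank 1, and its Smith normal form has invariant factors (1).

From H_k ≅ ker(∂_k) / im(∂_{k+1}) we obtain:

  H_0: rank C_0 − rank ∂_1 = 2 − 1 = 1, and the invariant factors of ∂_1 are all 1, so H_0 ≅ Z.
  H_1: rank ker ∂_1 − rank ∂_2 = (1 − 1) − 0 = 0, and there is no ∂_2, so H_1 ≅ 0.

As a check, the Euler characteristic is 2 − 1 = 1, which agrees with 1 − 0 = 1.
(K is a triangulation of the 1-simplex.)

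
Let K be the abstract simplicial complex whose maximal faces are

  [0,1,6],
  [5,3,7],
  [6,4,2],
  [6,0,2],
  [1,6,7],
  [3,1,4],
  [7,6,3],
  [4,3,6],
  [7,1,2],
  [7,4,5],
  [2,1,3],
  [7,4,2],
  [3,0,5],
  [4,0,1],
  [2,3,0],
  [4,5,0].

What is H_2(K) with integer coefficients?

Take the total order 0 < 1 < 2 < 3 < 4 < 5 < 6 < 7 on the vertex set. Then K (dimension 2) consists of the simplices:

  0-simplices (8): [0], [1], [2], [3], [4], [5], [6], [7]
  1-simplices (24): (24 of them)
  2-simplices (16): [0,1,4], [0,1,6], [0,2,3], [0,2,6], [0,3,5], [0,4,5], [1,2,3], [1,2,7], [1,3,4], [1,6,7], [2,4,6], [2,4,7], [3,4,6], [3,5,7], [3,6,7], [4,5,7]

Hence C_0 ≅ Z^8, C_1 ≅ Z^24, C_2 ≅ Z^16.

∂_1: C_1 → C_0 is given by ∂[p,q] = [q] − [p]. For instance
  ∂[5,7] = [7] − [5].
The resulting 8×24 matrix has rank 7, and its Smith normal form has invariant factors (1,1,1,1,1,1,1).

The boundary map ∂_2: C_2 → C_1 acts by ∂[p,q,r] = [q,r] − [p,r] + [p,q]. For instance
  ∂[3,6,7] = [6,7] − [3,7] + [3,6],
  ∂[2,4,6] = [4,6] − [2,6] + [2,4].
The 24×16 boundary matrix has rank 15 and Smith normal form diag(1,1,1,1,1,1,1,1,1,1,1,1,1,1,1).

Computing H_k = (kernel of ∂_k) / (image of ∂_{k+1}):

  H_2: rank ker ∂_2 − rank ∂_3 = (16 − 15) − 0 = 1, and there is no ∂_3, so H_2 = Z.

H_2 = Z.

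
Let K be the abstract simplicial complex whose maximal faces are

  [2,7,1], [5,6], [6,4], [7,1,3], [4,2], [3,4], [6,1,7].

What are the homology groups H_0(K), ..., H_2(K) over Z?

Fix the vertex order 1 < 2 < 3 < 4 < 5 < 6 < 7 and write every simplex with vertices in increasing order. Then dim K = 2 and the simplices of K are:

  0-simplices (7): [1], [2], [3], [4], [5], [6], [7]
  1-simplices (11): [1,2], [1,3], [1,6], [1,7], [2,4], [2,7], [3,4], [3,7], [4,6], [5,6], [6,7]
  2-simplices (3): [1,2,7], [1,3,7], [1,6,7]

Hence C_0 ≅ Z^7, C_1 ≅ Z^11, C_2 ≅ Z^3.

The boundary map ∂_1: C_1 → C_0 is given by ∂[p,q] = [q] − [p]. For instance
  ∂[1,3] = [3] − [1].
The resulting 7×11 matrix has rank 6, and its Smith normal form has invariant factors (1,1,1,1,1,1).

Boundary ∂_2: C_2 → C_1 maps a triangle to the signed sum of its edges. For instance
  ∂[1,3,7] = [3,7] − [1,7] + [1,3],
  ∂[1,2,7] = [2,7] − [1,7] + [1,2].
The 11×3 boundary matrix has rank 3 and Smith normal form diag(1,1,1).

From H_k ≅ ker(∂_k) / im(∂_{k+1}) we obtain:

  H_0: rank C_0 − rank ∂_1 = 7 − 6 = 1, and the invariant factors of ∂_1 are all 1, so H_0 = Z.
  H_1: rank ker ∂_1 − rank ∂_2 = (11 − 6) − 3 = 2, and the invariant factors of ∂_2 are all 1, so H_1 = Z^2.
  H_2: rank ker ∂_2 − rank ∂_3 = (3 − 3) − 0 = 0, and there is no ∂_3, so H_2 = 0.

H_0 ≅ Z,  H_1 ≅ Z^2,  H_2 = 0.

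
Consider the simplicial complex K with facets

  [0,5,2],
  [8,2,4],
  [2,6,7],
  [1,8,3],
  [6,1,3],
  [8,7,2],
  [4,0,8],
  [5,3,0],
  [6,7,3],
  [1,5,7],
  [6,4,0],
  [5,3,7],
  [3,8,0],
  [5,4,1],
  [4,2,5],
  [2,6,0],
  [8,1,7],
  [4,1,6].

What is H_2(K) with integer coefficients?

H_2 = 0.

Take the total order 0 < 1 < 2 < 3 < 4 < 5 < 6 < 7 < 8 on the vertex set. Then K (dimension 2) consists of the simplices:

  0-simplices (9): [0], [1], [2], [3], [4], [5], [6], [7], [8]
  1-simplices (27): (27 of them)
  2-simplices (18): [0,2,5], [0,2,6], [0,3,5], [0,3,8], [0,4,6], [0,4,8], [1,3,6], [1,3,8], [1,4,5], [1,4,6], [1,5,7], [1,7,8], [2,4,5], [2,4,8], [2,6,7], [2,7,8], [3,5,7], [3,6,7]

giving chain groups C_0 ≅ Z^9, C_1 ≅ Z^27, C_2 ≅ Z^18.

The boundary map ∂_1: C_1 → C_0 maps an edge to its endpoints' difference, ∂[p,q] = q − p. For instance
  ∂[1,4] = [4] − [1].
As a 9×27 matrix over Z this has rank 8, with invariant factors (1,1,1,1,1,1,1,1).

The boundary map ∂_2: C_2 → C_1 sends each 2-simplex [p,q,r] to [q,r] − [p,r] + [p,q]. For instance
  ∂[0,4,6] = [4,6] − [0,6] + [0,4],
  ∂[1,3,6] = [3,6] − [1,6] + [1,3].
As a 27×18 matrix over Z this has rank 18, with invariant factors (1,1,1,1,1,1,1,1,1,1,1,1,1,1,1,1,1,2).

From H_k ≅ ker(∂_k) / im(∂_{k+1}) we obtain:

  H_2: rank ker ∂_2 − rank ∂_3 = (18 − 18) − 0 = 0, and there is no ∂_3, so H_2 = 0.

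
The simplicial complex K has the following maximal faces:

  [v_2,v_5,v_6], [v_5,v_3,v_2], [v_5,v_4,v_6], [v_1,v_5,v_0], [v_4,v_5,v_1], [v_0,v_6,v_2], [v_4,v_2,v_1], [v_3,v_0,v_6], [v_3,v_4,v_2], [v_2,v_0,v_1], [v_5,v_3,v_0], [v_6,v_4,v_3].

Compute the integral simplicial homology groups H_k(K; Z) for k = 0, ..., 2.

H_0 ≅ Z,  H_1 ≅ Z/2,  H_2 = 0.

We work with the vertex ordering v_0 < v_1 < v_2 < v_3 < v_4 < v_5 < v_6. The simplices of K, each written with vertices in increasing order, are:

  0-simplices (7): [v_0], [v_1], [v_2], [v_3], [v_4], [v_5], [v_6]
  1-simplices (18): (18 of them)
  2-simplices (12): (12 of them)

Hence C_0 ≅ Z^7, C_1 ≅ Z^18, C_2 ≅ Z^12.

The boundary map ∂_1: C_1 → C_0 is given by ∂[p,q] = [q] − [p]. For instance
  ∂[v_2,v_6] = [v_6] − [v_2].
As a 7×18 matrix over Z this has rank 6, with invariant factors (1,1,1,1,1,1).

Boundary ∂_2: C_2 → C_1 acts by ∂[p,q,r] = [q,r] − [p,r] + [p,q]. For instance
  ∂[v_0,v_1,v_5] = [v_1,v_5] − [v_0,v_5] + [v_0,v_1],
  ∂[v_0,v_3,v_6] = [v_3,v_6] − [v_0,v_6] + [v_0,v_3].
As a 18×12 matrix over Z this has rank 12, with invariant factors (1,1,1,1,1,1,1,1,1,1,1,2).

Reading off H_k = ker ∂_k / im ∂_{k+1}:

  H_0: rank C_0 − rank ∂_1 = 7 − 6 = 1, and the invariant factors of ∂_1 are all 1, so H_0 ≅ Z.
  H_1: rank ker ∂_1 − rank ∂_2 = (18 − 6) − 12 = 0, and ∂_2 has invariant factor 2 > 1, so H_1 ≅ Z/2.
  H_2: rank ker ∂_2 − rank ∂_3 = (12 − 12) − 0 = 0, and there is no ∂_3, so H_2 ≅ 0.

As a check, the Euler characteristic is 7 − 18 + 12 = 1, which agrees with 1 − 0 + 0 = 1.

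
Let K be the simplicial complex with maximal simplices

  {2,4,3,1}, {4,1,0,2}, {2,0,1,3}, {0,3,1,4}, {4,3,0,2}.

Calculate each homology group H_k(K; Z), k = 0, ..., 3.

H_0 = Z,  H_1 = 0,  H_2 = 0,  H_3 = Z.

Take the total order 0 < 1 < 2 < 3 < 4 on the vertex set. Then K (dimension 3) consists of the simplices:

  0-simplices (5): [0], [1], [2], [3], [4]
  1-simplices (10): [0,1], [0,2], [0,3], [0,4], [1,2], [1,3], [1,4], [2,3], [2,4], [3,4]
  2-simplices (10): [0,1,2], [0,1,3], [0,1,4], [0,2,3], [0,2,4], [0,3,4], [1,2,3], [1,2,4], [1,3,4], [2,3,4]
  3-simplices (5): [0,1,2,3], [0,1,2,4], [0,1,3,4], [0,2,3,4], [1,2,3,4]

Hence C_0 ≅ Z^5, C_1 ≅ Z^10, C_2 ≅ Z^10, C_3 ≅ Z^5.

∂_1: C_1 → C_0 is given by ∂[p,q] = [q] − [p]. For instance
  ∂[0,2] = [2] − [0].
This gives a 5×10 integer matrix of rank 4; reducing to Smith normal form yields diagonal entries (1,1,1,1).

Boundary ∂_2: C_2 → C_1 maps a triangle to the signed sum of its edges. For instance
  ∂[0,1,2] = [1,2] − [0,2] + [0,1],
  ∂[0,2,3] = [2,3] − [0,3] + [0,2].
As a 10×10 matrix over Z this has rank 6, with invariant factors (1,1,1,1,1,1).

∂_3: C_3 → C_2 sends each 3-simplex σ to the alternating sum Σ_i (−1)^i (σ with its i-th vertex removed). For instance
  ∂[0,1,2,4] = [1,2,4] − [0,2,4] + [0,1,4] − [0,1,2],
  ∂[0,2,3,4] = [2,3,4] − [0,3,4] + [0,2,4] − [0,2,3].
The 10×5 boundary matrix has rank 4 and Smith normal form diag(1,1,1,1).

From H_k ≅ ker(∂_k) / im(∂_{k+1}) we obtain:

  H_0: rank C_0 − rank ∂_1 = 5 − 4 = 1, and the invariant factors of ∂_1 are all 1, so H_0 = Z.
  H_1: rank ker ∂_1 − rank ∂_2 = (10 − 4) − 6 = 0, and the invariant factors of ∂_2 are all 1, so H_1 = 0.
  H_2: rank ker ∂_2 − rank ∂_3 = (10 − 6) − 4 = 0, and the invariant factors of ∂_3 are all 1, so H_2 = 0.
  H_3: rank ker ∂_3 − rank ∂_4 = (5 − 4) − 0 = 1, and there is no ∂_4, so H_3 = Z.

As a check, the Euler characteristic is 5 − 10 + 10 − 5 = 0, which agrees with 1 − 0 + 0 − 1 = 0.
(K is a triangulation of the 3-sphere S^3.)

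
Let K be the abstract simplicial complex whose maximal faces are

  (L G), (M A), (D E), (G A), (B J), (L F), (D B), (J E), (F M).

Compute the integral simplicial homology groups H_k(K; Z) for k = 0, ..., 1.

Fix the vertex order A < B < D < E < F < G < J < L < M and write every simplex with vertices in increasing order. Then dim K = 1 and the simplices of K are:

  0-simplices (9): A, B, D, E, F, G, J, L, M
  1-simplices (9): AG, AM, BD, BJ, DE, EJ, FL, FM, GL

giving chain groups C_0 ≅ Z^9, C_1 ≅ Z^9.

∂_1: C_1 → C_0 is given by ∂[p,q] = [q] − [p].
This gives a 9×9 integer matrix of rank 7; reducing to Smith normal form yields diagonal entries (1,1,1,1,1,1,1).

Computing H_k = (kernel of ∂_k) / (image of ∂_{k+1}):

  H_0: rank C_0 − rank ∂_1 = 9 − 7 = 2, and the invariant factors of ∂_1 are all 1, so H_0 ≅ Z^2.
  H_1: rank ker ∂_1 − rank ∂_2 = (9 − 7) − 0 = 2, and there is no ∂_2, so H_1 ≅ Z^2.

H_0 = Z^2,  H_1 = Z^2.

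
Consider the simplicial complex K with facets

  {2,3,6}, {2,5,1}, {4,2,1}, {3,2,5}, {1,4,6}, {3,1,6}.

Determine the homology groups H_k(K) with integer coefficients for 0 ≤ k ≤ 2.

H_0 ≅ Z,  H_1 ≅ Z,  H_2 = 0.

We work with the vertex ordering 1 < 2 < 3 < 4 < 5 < 6. The simplices of K, each written with vertices in increasing order, are:

  0-simplices (6): [1], [2], [3], [4], [5], [6]
  1-simplices (12): [1,2], [1,3], [1,4], [1,5], [1,6], [2,3], [2,4], [2,5], [2,6], [3,5], [3,6], [4,6]
  2-simplices (6): [1,2,4], [1,2,5], [1,3,6], [1,4,6], [2,3,5], [2,3,6]

so the chain groups are C_0 ≅ Z^6, C_1 ≅ Z^12, C_2 ≅ Z^6.

∂_1: C_1 → C_0 sends each edge [p,q] (with p < q) to q − p. For instance
  ∂[1,4] = [4] − [1].
This gives a 6×12 integer matrix of rank 5; reducing to Smith normal form yields diagonal entries (1,1,1,1,1).

∂_2: C_2 → C_1 acts by ∂[p,q,r] = [q,r] − [p,r] + [p,q]. For instance
  ∂[2,3,6] = [3,6] − [2,6] + [2,3],
  ∂[2,3,5] = [3,5] − [2,5] + [2,3].
This gives a 12×6 integer matrix of rank 6; reducing to Smith normal form yields diagonal entries (1,1,1,1,1,1).

Computing H_k = (kernel of ∂_k) / (image of ∂_{k+1}):

  H_0: rank C_0 − rank ∂_1 = 6 − 5 = 1, and the invariant factors of ∂_1 are all 1, so H_0 ≅ Z.
  H_1: rank ker ∂_1 − rank ∂_2 = (12 − 5) − 6 = 1, and the invariant factors of ∂_2 are all 1, so H_1 ≅ Z.
  H_2: rank ker ∂_2 − rank ∂_3 = (6 − 6) − 0 = 0, and there is no ∂_3, so H_2 ≅ 0.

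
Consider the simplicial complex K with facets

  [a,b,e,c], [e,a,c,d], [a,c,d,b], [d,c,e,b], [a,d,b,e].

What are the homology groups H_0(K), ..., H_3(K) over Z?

Take the total order a < b < c < d < e on the vertex set. Then K (dimension 3) consists of the simplices:

  0-simplices (5): a, b, c, d, e
  1-simplices (10): ab, ac, ad, ae, bc, bd, be, cd, ce, de
  2-simplices (10): abc, abd, abe, acd, ace, ade, bcd, bce, bde, cde
  3-simplices (5): abcd, abce, abde, acde, bcde

giving chain groups C_0 ≅ Z^5, C_1 ≅ Z^10, C_2 ≅ Z^10, C_3 ≅ Z^5.

The boundary map ∂_1: C_1 → C_0 is given by ∂[p,q] = [q] − [p].
The 5×10 boundary matrix has rank 4 and Smith normal form diag(1,1,1,1).

Boundary ∂_2: C_2 → C_1 maps a triangle to the signed sum of its edges. For instance
  ∂abc = bc − ac + ab,
  ∂bde = de − be + bd.
As a 10×10 matrix over Z this has rank 6, with invariant factors (1,1,1,1,1,1).

The boundary map ∂_3: C_3 → C_2 sends each 3-simplex σ to the alternating sum Σ_i (−1)^i (σ with its i-th vertex removed). For instance
  ∂acde = cde − ade + ace − acd,
  ∂abde = bde − ade + abe − abd.
This gives a 10×5 integer matrix of rank 4; reducing to Smith normal form yields diagonal entries (1,1,1,1).

Computing H_k = (kernel of ∂_k) / (image of ∂_{k+1}):

  H_0: rank C_0 − rank ∂_1 = 5 − 4 = 1, and the invariant factors of ∂_1 are all 1, so H_0 ≅ Z.
  H_1: rank ker ∂_1 − rank ∂_2 = (10 − 4) − 6 = 0, and the invariant factors of ∂_2 are all 1, so H_1 ≅ 0.
  H_2: rank ker ∂_2 − rank ∂_3 = (10 − 6) − 4 = 0, and the invariant factors of ∂_3 are all 1, so H_2 ≅ 0.
  H_3: rank ker ∂_3 − rank ∂_4 = (5 − 4) − 0 = 1, and there is no ∂_4, so H_3 ≅ Z.

H_0 ≅ Z,  H_1 = 0,  H_2 = 0,  H_3 ≅ Z.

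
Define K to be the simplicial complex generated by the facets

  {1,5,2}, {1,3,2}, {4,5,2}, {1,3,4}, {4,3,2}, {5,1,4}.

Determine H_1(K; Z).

Fix the vertex order 1 < 2 < 3 < 4 < 5 and write every simplex with vertices in increasing order. Then dim K = 2 and the simplices of K are:

  0-simplices (5): [1], [2], [3], [4], [5]
  1-simplices (9): [1,2], [1,3], [1,4], [1,5], [2,3], [2,4], [2,5], [3,4], [4,5]
  2-simplices (6): [1,2,3], [1,2,5], [1,3,4], [1,4,5], [2,3,4], [2,4,5]

so the chain groups are C_0 ≅ Z^5, C_1 ≅ Z^9, C_2 ≅ Z^6.

The boundary map ∂_1: C_1 → C_0 is given by ∂[p,q] = [q] − [p]. For instance
  ∂[1,3] = [3] − [1].
The resulting 5×9 matrix has rank 4, and its Smith normal form has invariant factors (1,1,1,1).

Boundary ∂_2: C_2 → C_1 acts by ∂[p,q,r] = [q,r] − [p,r] + [p,q]. For instance
  ∂[2,4,5] = [4,5] − [2,5] + [2,4],
  ∂[1,4,5] = [4,5] − [1,5] + [1,4].
The 9×6 boundary matrix has rank 5 and Smith normal form diag(1,1,1,1,1).

Now H_k = ker ∂_k / im ∂_{k+1}, so:

  H_1: rank ker ∂_1 − rank ∂_2 = (9 − 4) − 5 = 0, and the invariant factors of ∂_2 are all 1, so H_1 ≅ 0.

(K is a triangulation of the 2-sphere S^2.)

H_1 = 0.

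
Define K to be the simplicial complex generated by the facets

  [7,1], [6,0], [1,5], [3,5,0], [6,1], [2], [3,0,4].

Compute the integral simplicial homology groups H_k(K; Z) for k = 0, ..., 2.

H_0 ≅ Z^2,  H_1 ≅ Z,  H_2 = 0.

We work with the vertex ordering 0 < 1 < 2 < 3 < 4 < 5 < 6 < 7. The simplices of K, each written with vertices in increasing order, are:

  0-simplices (8): [0], [1], [2], [3], [4], [5], [6], [7]
  1-simplices (9): [0,3], [0,4], [0,5], [0,6], [1,5], [1,6], [1,7], [3,4], [3,5]
  2-simplices (2): [0,3,4], [0,3,5]

Hence C_0 ≅ Z^8, C_1 ≅ Z^9, C_2 ≅ Z^2.

Boundary ∂_1: C_1 → C_0 sends each edge [p,q] (with p < q) to q − p.
As a 8×9 matrix over Z this has rank 6, with invariant factors (1,1,1,1,1,1).

∂_2: C_2 → C_1 sends each 2-simplex [p,q,r] to [q,r] − [p,r] + [p,q]. For instance
  ∂[0,3,4] = [3,4] − [0,4] + [0,3],
  ∂[0,3,5] = [3,5] − [0,5] + [0,3].
The resulting 9×2 matrix has rank 2, and its Smith normal form has invariant factors (1,1).

From H_k ≅ ker(∂_k) / im(∂_{k+1}) we obtain:

  H_0: rank C_0 − rank ∂_1 = 8 − 6 = 2, and the invariant factors of ∂_1 are all 1, so H_0 = Z^2.
  H_1: rank ker ∂_1 − rank ∂_2 = (9 − 6) − 2 = 1, and the invariant factors of ∂_2 are all 1, so H_1 = Z.
  H_2: rank ker ∂_2 − rank ∂_3 = (2 − 2) − 0 = 0, and there is no ∂_3, so H_2 = 0.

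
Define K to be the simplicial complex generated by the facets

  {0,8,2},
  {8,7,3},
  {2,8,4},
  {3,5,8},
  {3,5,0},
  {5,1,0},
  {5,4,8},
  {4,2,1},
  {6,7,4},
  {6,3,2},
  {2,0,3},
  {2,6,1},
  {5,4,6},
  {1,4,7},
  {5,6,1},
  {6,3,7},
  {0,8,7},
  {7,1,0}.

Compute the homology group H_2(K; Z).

Fix the vertex order 0 < 1 < 2 < 3 < 4 < 5 < 6 < 7 < 8 and write every simplex with vertices in increasing order. Then dim K = 2 and the simplices of K are:

  0-simplices (9): [0], [1], [2], [3], [4], [5], [6], [7], [8]
  1-simplices (27): (27 of them)
  2-simplices (18): [0,1,5], [0,1,7], [0,2,3], [0,2,8], [0,3,5], [0,7,8], [1,2,4], [1,2,6], [1,4,7], [1,5,6], [2,3,6], [2,4,8], [3,5,8], [3,6,7], [3,7,8], [4,5,6], [4,5,8], [4,6,7]

giving chain groups C_0 ≅ Z^9, C_1 ≅ Z^27, C_2 ≅ Z^18.

The boundary map ∂_1: C_1 → C_0 sends each edge [p,q] (with p < q) to q − p.
This gives a 9×27 integer matrix of rank 8; reducing to Smith normal form yields diagonal entries (1,1,1,1,1,1,1,1).

The boundary map ∂_2: C_2 → C_1 sends each 2-simplex [p,q,r] to [q,r] − [p,r] + [p,q]. For instance
  ∂[0,2,3] = [2,3] − [0,3] + [0,2],
  ∂[0,3,5] = [3,5] − [0,5] + [0,3].
The resulting 27×18 matrix has rank 18, and its Smith normal form has invariant factors (1,1,1,1,1,1,1,1,1,1,1,1,1,1,1,1,1,2).

From H_k ≅ ker(∂_k) / im(∂_{k+1}) we obtain:

  H_2: rank ker ∂_2 − rank ∂_3 = (18 − 18) − 0 = 0, and there is no ∂_3, so H_2 ≅ 0.

H_2 ≅ 0.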